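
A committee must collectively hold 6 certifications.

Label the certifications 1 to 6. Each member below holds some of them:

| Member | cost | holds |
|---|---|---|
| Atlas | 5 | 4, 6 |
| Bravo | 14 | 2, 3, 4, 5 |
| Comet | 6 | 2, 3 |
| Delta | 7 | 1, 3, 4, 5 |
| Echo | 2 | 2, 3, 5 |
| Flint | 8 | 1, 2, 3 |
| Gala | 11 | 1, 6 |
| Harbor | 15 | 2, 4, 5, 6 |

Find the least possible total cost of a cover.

Atlas, Delta, Echo together cover every certification (Atlas ∪ Delta ∪ Echo = {1, 2, 3, 4, 5, 6}); total cost 5 + 7 + 2 = 14.
No covering selection has total cost below 14.

14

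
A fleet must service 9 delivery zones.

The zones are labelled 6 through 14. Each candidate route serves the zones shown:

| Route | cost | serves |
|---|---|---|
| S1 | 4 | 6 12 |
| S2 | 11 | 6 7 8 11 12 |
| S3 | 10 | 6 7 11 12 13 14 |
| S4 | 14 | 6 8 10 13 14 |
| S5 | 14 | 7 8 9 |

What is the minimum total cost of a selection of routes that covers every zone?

S3, S4, S5 together cover every zone (S3 ∪ S4 ∪ S5 = {6, 7, 8, 9, 10, 11, 12, 13, 14}); total cost 10 + 14 + 14 = 38.
No covering selection has total cost below 38.

38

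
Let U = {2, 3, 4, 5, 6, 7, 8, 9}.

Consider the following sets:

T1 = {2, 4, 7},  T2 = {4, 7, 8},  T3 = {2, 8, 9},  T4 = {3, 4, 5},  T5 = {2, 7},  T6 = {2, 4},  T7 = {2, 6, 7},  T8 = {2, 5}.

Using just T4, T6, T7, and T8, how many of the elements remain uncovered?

2

Union of T4, T6, T7, T8 = {2, 3, 4, 5, 6, 7}.
Not covered: 8, 9 — 2 elements.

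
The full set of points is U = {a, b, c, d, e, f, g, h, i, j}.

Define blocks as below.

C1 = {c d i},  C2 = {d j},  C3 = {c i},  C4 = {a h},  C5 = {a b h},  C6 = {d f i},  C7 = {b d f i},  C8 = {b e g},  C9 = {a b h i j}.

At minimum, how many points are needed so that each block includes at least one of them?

4

Take T = {a, b, i, j}. Each listed block contains at least one of these, so T is a hitting set of size 4.
The blocks C2, C3, C4, C8 are pairwise disjoint, so any hitting set needs a separate point for each — at least 4. Hence 4 is optimal.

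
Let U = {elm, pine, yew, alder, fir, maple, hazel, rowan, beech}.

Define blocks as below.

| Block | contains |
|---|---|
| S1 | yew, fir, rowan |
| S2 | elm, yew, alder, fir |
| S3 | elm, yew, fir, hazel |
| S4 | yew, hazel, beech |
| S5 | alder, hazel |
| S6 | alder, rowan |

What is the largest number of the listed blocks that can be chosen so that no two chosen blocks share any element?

S3, S6 are pairwise disjoint (S3={elm,yew,fir,hazel}; S6={alder,rowan}).
Every remaining block overlaps one of these, and no 3 of the listed blocks are pairwise disjoint, so 2 is the maximum.

2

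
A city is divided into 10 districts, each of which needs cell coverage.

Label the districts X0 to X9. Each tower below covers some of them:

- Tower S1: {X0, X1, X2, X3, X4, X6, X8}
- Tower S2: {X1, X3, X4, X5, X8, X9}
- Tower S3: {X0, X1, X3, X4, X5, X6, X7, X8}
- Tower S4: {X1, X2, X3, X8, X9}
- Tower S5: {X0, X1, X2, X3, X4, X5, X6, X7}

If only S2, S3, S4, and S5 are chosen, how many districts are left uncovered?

0

Union of S2, S3, S4, S5 = {X0, X1, X2, X3, X4, X5, X6, X7, X8, X9} — that's every district, so 0 are uncovered.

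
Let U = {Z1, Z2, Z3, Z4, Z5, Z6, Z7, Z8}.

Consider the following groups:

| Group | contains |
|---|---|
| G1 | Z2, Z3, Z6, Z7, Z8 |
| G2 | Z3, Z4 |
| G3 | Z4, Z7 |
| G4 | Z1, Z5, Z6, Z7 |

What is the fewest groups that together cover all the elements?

Take {G1, G3, G4}. Their union is {Z1, Z2, Z3, Z4, Z5, Z6, Z7, Z8}, which is all 8 elements.
Only G4 contains Z1, so G4 is forced; the remaining 4 elements need at least 2 more groups (each remaining group adds at most 3) — so at least 3 groups are needed, and 3 is optimal.

3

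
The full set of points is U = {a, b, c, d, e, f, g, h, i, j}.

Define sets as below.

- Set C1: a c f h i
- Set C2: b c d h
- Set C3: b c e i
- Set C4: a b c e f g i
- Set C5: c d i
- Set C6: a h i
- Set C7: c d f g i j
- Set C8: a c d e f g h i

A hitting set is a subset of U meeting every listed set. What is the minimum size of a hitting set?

2

Take T = {c, i}. Each listed set contains at least one of these, so T is a hitting set of size 2.
No single point lies in every set, so at least 2 are needed and 2 is optimal.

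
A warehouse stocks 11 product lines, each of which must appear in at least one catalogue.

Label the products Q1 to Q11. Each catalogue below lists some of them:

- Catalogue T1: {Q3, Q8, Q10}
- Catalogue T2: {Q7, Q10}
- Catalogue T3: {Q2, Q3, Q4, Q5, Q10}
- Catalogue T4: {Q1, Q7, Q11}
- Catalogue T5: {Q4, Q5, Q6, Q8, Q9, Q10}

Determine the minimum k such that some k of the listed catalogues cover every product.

T3 and T4 and T5 together: T3 ∪ T4 ∪ T5 = {Q1, Q2, Q3, Q4, Q5, Q6, Q7, Q8, Q9, Q10, Q11} — every product is covered.
Only T4 contains Q1, so T4 is forced; the remaining 8 products need at least 2 more catalogues (each remaining catalogue adds at most 6) — so at least 3 catalogues are needed, and 3 is optimal.

3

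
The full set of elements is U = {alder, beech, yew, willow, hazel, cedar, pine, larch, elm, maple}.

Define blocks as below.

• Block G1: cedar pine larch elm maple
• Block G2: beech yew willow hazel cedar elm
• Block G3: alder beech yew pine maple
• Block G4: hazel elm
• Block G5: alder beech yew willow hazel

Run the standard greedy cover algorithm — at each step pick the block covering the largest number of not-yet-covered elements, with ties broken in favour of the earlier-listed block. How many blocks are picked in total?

3

Greedy: pick G2 (covers 6 new) → pick G1 (covers 3 new) → pick G3 (covers 1 new). Total picks: 3.
(The true minimum cover uses only 2 blocks, so greedy is not optimal here.)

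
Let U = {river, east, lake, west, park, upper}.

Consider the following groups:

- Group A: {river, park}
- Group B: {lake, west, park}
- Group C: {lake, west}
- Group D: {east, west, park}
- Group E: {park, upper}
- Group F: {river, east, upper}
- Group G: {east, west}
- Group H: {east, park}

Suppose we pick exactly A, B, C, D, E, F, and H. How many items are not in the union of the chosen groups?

Union of A, B, C, D, E, F, H = {river, east, lake, west, park, upper} — that's every item, so 0 are uncovered.

0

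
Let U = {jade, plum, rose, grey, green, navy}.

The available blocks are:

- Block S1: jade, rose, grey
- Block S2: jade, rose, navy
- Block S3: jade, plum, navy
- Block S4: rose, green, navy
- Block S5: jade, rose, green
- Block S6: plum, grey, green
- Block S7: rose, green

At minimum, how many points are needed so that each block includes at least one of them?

2

Take H = {plum, rose}. Each listed block contains at least one of these, so H is a hitting set of size 2.
The blocks S2, S6 are pairwise disjoint, so any hitting set needs a separate point for each — at least 2. Hence 2 is optimal.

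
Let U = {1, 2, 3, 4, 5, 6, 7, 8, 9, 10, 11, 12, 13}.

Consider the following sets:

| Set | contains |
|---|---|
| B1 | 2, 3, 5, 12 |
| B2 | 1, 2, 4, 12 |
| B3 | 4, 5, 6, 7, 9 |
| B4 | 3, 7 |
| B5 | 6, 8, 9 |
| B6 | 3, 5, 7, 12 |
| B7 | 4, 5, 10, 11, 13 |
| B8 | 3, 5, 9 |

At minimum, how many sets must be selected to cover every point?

B2, B4, B5, and B7 cover everything between them: the union {1, 2, 3, 4, 5, 6, 7, 8, 9, 10, 11, 12, 13} is all of U.
Only B2 contains 1, so B2 is forced; the remaining 9 points need at least 3 more sets (each remaining set adds at most 4) — so at least 4 sets are needed, and 4 is optimal.

4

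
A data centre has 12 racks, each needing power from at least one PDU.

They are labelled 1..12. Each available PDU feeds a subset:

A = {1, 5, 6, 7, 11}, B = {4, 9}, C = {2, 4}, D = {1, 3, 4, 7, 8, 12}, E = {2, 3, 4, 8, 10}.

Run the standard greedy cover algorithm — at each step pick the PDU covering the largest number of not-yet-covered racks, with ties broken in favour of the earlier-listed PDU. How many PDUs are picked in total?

4

Greedy: pick D (covers 6 new) → pick A (covers 3 new) → pick E (covers 2 new) → pick B (covers 1 new). Total picks: 4.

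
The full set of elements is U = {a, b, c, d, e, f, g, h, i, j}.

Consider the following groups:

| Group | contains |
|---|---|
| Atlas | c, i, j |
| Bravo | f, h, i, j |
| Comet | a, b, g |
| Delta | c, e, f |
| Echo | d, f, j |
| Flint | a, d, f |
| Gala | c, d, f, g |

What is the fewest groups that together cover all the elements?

Bravo, Comet, Delta, and Echo cover everything between them: the union {a, b, c, d, e, f, g, h, i, j} is all of U.
Only Delta contains e, so Delta is forced; the remaining 7 elements need at least 3 more groups (each remaining group adds at most 3) — so at least 4 groups are needed, and 4 is optimal.

4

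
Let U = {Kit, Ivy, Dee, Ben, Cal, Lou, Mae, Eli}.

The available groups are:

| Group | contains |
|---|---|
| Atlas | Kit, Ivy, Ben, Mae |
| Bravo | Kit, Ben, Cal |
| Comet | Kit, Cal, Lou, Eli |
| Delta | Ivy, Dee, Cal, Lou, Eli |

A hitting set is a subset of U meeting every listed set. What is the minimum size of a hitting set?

H = {Kit, Cal} meets every group (each contains at least one member of H), and |H| = 2.
No single element lies in every group, so at least 2 are needed and 2 is optimal.

2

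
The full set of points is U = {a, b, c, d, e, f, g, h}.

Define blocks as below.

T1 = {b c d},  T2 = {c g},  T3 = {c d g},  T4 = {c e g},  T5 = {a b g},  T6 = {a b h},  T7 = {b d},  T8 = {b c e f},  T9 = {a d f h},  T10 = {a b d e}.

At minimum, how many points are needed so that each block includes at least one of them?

3

T = {b, g, h} meets every block (each contains at least one member of T), and |T| = 3.
No choice of 2 points meets every block, so 3 is the minimum.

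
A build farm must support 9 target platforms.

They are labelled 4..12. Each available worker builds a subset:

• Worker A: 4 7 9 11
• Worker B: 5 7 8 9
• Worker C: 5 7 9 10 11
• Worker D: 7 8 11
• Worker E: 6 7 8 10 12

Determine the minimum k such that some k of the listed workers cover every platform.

Take {A, C, E}. Their union is {4, 5, 6, 7, 8, 9, 10, 11, 12}, which is all 9 platforms.
Only A contains 4, so A is forced; the remaining 5 platforms need at least 2 more workers (each remaining worker adds at most 4) — so at least 3 workers are needed, and 3 is optimal.

3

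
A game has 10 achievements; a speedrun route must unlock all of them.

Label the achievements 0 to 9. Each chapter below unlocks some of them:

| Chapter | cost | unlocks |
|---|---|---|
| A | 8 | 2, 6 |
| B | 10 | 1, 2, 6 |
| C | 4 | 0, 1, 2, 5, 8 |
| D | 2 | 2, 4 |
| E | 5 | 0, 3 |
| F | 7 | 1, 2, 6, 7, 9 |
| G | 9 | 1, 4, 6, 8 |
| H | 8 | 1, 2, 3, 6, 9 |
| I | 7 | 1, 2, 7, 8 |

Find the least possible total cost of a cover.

C, D, E, F together cover every achievement (C ∪ D ∪ E ∪ F = {0, 1, 2, 3, 4, 5, 6, 7, 8, 9}); total cost 4 + 2 + 5 + 7 = 18.
No covering selection has total cost below 18.

18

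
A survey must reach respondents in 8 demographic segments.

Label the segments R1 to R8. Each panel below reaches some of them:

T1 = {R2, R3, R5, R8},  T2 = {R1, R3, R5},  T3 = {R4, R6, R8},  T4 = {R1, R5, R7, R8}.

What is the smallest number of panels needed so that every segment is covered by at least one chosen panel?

3

T1 and T3 and T4 together: T1 ∪ T3 ∪ T4 = {R1, R2, R3, R4, R5, R6, R7, R8} — every segment is covered.
Only T1 contains R2, so T1 is forced; the remaining 4 segments need at least 2 more panels (each remaining panel adds at most 2) — so at least 3 panels are needed, and 3 is optimal.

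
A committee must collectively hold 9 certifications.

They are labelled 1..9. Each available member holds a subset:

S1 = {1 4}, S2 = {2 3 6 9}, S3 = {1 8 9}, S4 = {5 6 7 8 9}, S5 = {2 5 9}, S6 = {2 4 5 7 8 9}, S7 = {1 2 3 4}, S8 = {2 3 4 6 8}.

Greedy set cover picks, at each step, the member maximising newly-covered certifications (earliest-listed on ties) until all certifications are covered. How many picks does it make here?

Greedy: pick S6 (covers 6 new) → pick S2 (covers 2 new) → pick S1 (covers 1 new). Total picks: 3.
(The true minimum cover uses only 2 members, so greedy is not optimal here.)

3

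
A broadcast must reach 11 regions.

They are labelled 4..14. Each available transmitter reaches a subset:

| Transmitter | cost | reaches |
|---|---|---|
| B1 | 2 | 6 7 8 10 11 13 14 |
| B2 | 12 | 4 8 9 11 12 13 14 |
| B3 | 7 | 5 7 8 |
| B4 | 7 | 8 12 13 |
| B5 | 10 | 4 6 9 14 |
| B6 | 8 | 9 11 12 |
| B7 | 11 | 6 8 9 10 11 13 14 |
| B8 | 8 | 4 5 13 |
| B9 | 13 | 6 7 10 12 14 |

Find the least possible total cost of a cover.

B1, B6, B8 together cover every region (B1 ∪ B6 ∪ B8 = {4, 5, 6, 7, 8, 9, 10, 11, 12, 13, 14}); total cost 2 + 8 + 8 = 18.
The greedy pick B1, B2, B3 costs 21; no covering selection beats 18.

18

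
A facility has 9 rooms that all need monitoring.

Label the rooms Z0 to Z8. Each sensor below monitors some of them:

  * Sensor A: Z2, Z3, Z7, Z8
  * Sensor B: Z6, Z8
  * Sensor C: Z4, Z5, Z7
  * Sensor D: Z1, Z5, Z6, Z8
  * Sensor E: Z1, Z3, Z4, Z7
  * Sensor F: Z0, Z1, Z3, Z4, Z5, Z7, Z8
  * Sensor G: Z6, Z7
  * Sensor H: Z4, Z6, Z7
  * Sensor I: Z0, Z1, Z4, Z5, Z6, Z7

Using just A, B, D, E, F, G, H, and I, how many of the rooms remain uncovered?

Union of A, B, D, E, F, G, H, I = {Z0, Z1, Z2, Z3, Z4, Z5, Z6, Z7, Z8} — that's every room, so 0 are uncovered.

0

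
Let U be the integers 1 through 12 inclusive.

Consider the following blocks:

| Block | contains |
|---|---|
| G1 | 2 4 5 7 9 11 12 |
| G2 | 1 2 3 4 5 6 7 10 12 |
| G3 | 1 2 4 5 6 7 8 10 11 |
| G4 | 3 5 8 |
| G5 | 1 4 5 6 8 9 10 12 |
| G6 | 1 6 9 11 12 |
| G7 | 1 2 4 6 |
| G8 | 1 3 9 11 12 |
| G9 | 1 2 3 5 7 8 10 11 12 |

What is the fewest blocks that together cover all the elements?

G3 and G8 cover everything between them: the union {1, 2, 3, 4, 5, 6, 7, 8, 9, 10, 11, 12} is all of U.
No single block has all 12 elements (the largest, G2, has 9), so 2 is optimal.

2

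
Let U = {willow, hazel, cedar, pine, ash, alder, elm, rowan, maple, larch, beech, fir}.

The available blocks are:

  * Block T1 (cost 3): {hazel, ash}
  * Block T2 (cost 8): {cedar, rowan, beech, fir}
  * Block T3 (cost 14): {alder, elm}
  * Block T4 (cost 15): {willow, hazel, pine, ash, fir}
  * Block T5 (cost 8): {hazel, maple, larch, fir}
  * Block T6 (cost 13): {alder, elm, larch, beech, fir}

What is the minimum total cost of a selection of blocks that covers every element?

T2, T4, T5, T6 together cover every element (T2 ∪ T4 ∪ T5 ∪ T6 = {willow, hazel, cedar, pine, ash, alder, elm, rowan, maple, larch, beech, fir}); total cost 8 + 15 + 8 + 13 = 44.
The greedy pick T1, T2, T5, T6, T4 costs 47; no covering selection beats 44.

44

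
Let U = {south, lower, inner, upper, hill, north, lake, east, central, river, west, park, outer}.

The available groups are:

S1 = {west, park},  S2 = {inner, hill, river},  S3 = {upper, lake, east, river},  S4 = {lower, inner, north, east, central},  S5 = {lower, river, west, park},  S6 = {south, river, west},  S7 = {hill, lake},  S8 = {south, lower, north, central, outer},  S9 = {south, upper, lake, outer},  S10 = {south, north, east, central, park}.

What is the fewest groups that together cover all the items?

Take {S2, S5, S9, S10}. Their union is {south, lower, inner, upper, hill, north, lake, east, central, river, west, park, outer}, which is all 13 items.
No 3 of the 10 groups cover everything (all 120 combinations miss at least one item), so 4 is optimal.

4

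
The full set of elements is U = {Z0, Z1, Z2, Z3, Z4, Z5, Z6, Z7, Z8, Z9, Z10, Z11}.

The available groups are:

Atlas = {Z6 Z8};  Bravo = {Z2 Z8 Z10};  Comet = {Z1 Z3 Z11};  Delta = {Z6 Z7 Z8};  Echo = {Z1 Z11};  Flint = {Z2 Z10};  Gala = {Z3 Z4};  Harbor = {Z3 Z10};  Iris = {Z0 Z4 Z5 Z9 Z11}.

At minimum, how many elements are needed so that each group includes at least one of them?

Take H = {Z1, Z4, Z6, Z10}. Each listed group contains at least one of these, so H is a hitting set of size 4.
The groups Atlas, Echo, Flint, Gala are pairwise disjoint, so any hitting set needs a separate element for each — at least 4. Hence 4 is optimal.

4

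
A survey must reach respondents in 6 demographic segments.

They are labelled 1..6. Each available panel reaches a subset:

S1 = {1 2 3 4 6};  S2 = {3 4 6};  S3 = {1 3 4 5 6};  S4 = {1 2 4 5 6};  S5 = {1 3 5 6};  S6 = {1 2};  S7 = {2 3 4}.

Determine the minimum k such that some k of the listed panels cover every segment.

2

Take {S3, S4}. Their union is {1, 2, 3, 4, 5, 6}, which is all 6 segments.
No single panel has all 6 segments (the largest, S1, has 5), so 2 is optimal.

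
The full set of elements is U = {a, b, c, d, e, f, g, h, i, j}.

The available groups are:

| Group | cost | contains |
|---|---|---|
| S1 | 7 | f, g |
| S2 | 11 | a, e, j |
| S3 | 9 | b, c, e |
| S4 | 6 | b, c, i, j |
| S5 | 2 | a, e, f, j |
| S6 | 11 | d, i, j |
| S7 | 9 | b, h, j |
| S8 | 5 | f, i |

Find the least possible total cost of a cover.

S1, S4, S5, S6, S7 together cover every element (S1 ∪ S4 ∪ S5 ∪ S6 ∪ S7 = {a, b, c, d, e, f, g, h, i, j}); total cost 7 + 6 + 2 + 11 + 9 = 35.
No covering selection has total cost below 35.

35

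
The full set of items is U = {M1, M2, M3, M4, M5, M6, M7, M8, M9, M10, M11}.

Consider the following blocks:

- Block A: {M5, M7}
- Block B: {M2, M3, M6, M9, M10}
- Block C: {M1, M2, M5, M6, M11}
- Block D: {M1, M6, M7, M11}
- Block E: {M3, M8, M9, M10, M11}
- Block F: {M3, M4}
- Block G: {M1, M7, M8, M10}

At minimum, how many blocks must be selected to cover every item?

B, C, F, and G cover everything between them: the union {M1, M2, M3, M4, M5, M6, M7, M8, M9, M10, M11} is all of U.
No 3 of the 7 blocks cover everything (all 35 combinations miss at least one item), so 4 is optimal.

4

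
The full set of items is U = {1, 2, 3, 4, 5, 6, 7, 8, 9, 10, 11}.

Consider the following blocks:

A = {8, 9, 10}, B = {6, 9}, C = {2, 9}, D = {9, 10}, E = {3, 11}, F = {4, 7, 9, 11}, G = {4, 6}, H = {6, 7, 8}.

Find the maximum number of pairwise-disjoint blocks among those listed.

3

C, E, H are pairwise disjoint (C={2,9}; E={3,11}; H={6,7,8}).
Every remaining block overlaps one of these, and no 4 of the listed blocks are pairwise disjoint, so 3 is the maximum.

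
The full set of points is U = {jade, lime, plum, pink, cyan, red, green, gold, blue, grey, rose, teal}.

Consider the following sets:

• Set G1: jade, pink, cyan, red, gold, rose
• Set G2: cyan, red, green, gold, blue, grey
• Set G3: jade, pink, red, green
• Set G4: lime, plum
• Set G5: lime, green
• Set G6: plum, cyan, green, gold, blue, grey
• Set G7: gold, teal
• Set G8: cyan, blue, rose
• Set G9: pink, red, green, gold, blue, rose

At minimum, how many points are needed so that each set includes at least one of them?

4

Take H = {lime, cyan, red, teal}. Each listed set contains at least one of these, so H is a hitting set of size 4.
The sets G3, G4, G7, G8 are pairwise disjoint, so any hitting set needs a separate point for each — at least 4. Hence 4 is optimal.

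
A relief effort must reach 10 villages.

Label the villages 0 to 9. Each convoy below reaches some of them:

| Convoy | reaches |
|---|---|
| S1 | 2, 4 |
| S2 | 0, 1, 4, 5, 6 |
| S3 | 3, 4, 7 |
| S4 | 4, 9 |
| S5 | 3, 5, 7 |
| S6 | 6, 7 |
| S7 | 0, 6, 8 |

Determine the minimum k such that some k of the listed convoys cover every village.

Take {S1, S2, S3, S4, S7}. Their union is {0, 1, 2, 3, 4, 5, 6, 7, 8, 9}, which is all 10 villages.
No 4 of the 7 convoys cover everything (all 35 combinations miss at least one village), so 5 is optimal.

5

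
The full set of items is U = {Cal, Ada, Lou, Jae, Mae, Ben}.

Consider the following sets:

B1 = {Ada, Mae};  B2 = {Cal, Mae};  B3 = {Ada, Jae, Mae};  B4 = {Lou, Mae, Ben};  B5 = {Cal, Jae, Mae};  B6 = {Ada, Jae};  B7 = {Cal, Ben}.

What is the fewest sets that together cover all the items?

B3, B4, and B5 cover everything between them: the union {Cal, Ada, Lou, Jae, Mae, Ben} is all of U.
Only B4 contains Lou, so B4 is forced; the remaining 3 items need at least 2 more sets (each remaining set adds at most 2) — so at least 3 sets are needed, and 3 is optimal.

3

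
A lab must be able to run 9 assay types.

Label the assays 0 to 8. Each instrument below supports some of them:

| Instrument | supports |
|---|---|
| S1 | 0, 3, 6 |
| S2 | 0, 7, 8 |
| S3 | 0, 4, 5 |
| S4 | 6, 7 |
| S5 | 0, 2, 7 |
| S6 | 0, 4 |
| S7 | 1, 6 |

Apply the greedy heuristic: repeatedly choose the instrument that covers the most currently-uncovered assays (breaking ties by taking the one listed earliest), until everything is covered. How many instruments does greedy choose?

5

Greedy: pick S1 (covers 3 new) → pick S2 (covers 2 new) → pick S3 (covers 2 new) → pick S5 (covers 1 new) → pick S7 (covers 1 new). Total picks: 5.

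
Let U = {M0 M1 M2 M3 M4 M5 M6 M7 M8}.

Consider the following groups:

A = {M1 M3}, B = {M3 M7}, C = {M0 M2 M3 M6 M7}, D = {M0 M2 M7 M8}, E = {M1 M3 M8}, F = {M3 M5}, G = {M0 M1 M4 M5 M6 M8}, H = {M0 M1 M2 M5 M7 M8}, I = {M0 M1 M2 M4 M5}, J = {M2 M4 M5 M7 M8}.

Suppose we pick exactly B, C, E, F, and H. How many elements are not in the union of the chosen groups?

Union of B, C, E, F, H = {M0, M1, M2, M3, M5, M6, M7, M8}.
Not covered: M4 — 1 element.

1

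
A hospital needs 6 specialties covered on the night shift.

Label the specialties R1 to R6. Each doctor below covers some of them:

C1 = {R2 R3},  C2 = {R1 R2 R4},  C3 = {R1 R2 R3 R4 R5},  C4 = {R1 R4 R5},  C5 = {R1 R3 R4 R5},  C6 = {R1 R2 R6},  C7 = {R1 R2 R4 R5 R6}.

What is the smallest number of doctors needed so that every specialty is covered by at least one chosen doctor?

C3 and C7 together: C3 ∪ C7 = {R1, R2, R3, R4, R5, R6} — every specialty is covered.
No single doctor has all 6 specialties (the largest, C3, has 5), so 2 is optimal.

2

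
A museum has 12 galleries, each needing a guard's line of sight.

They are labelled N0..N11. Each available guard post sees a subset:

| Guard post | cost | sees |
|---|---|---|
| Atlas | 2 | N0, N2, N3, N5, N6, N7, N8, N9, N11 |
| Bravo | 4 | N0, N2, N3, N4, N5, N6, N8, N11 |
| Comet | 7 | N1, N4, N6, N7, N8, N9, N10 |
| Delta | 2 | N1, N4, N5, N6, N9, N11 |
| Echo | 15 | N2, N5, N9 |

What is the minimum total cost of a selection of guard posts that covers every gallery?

9

Atlas, Comet together cover every gallery (Atlas ∪ Comet = {N0, N1, N2, N3, N4, N5, N6, N7, N8, N9, N10, N11}); total cost 2 + 7 = 9.
The greedy pick Atlas, Delta, Comet costs 11; no covering selection beats 9.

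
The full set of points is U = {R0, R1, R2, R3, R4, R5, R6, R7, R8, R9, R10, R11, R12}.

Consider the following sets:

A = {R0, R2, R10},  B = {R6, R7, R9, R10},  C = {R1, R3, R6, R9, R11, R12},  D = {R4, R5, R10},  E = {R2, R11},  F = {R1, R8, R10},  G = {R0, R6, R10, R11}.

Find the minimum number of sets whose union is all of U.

5

A and B and C and D and F together: A ∪ B ∪ C ∪ D ∪ F = {R0, R1, R2, R3, R4, R5, R6, R7, R8, R9, R10, R11, R12} — every point is covered.
No 4 of the 7 sets cover everything (all 35 combinations miss at least one point), so 5 is optimal.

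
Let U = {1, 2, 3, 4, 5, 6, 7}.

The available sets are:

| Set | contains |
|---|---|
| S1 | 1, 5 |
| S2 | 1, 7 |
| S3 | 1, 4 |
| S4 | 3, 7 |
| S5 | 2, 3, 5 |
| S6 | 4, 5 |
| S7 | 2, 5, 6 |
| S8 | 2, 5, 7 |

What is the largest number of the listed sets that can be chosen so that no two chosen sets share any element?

S3, S4, S7 are pairwise disjoint (S3={1,4}; S4={3,7}; S7={2,5,6}).
Every remaining set overlaps one of these, and no 4 of the listed sets are pairwise disjoint, so 3 is the maximum.

3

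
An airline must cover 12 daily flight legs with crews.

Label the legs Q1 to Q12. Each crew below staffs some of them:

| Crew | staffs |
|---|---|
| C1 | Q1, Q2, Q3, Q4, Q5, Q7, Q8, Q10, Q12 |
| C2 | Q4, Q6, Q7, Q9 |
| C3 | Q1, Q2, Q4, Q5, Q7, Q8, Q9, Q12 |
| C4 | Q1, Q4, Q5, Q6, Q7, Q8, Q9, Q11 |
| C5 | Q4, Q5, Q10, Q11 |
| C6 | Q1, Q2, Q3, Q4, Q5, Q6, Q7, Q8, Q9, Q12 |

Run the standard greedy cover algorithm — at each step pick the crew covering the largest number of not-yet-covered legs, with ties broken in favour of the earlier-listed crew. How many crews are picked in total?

Greedy: pick C6 (covers 10 new) → pick C5 (covers 2 new). Total picks: 2.

2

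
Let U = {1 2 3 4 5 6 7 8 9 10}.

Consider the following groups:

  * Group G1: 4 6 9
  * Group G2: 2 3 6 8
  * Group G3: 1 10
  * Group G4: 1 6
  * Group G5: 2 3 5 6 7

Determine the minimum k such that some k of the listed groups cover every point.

4

G1 and G2 and G3 and G5 together: G1 ∪ G2 ∪ G3 ∪ G5 = {1, 2, 3, 4, 5, 6, 7, 8, 9, 10} — every point is covered.
Only G5 contains 5, so G5 is forced; the remaining 5 points need at least 3 more groups (each remaining group adds at most 2) — so at least 4 groups are needed, and 4 is optimal.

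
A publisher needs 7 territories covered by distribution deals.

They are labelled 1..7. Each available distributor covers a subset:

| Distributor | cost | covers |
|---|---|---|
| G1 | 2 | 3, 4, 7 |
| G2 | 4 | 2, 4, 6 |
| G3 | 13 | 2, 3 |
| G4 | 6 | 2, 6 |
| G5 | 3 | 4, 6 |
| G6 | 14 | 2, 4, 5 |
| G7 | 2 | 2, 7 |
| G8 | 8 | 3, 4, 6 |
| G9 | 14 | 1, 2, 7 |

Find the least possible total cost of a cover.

33

G1, G5, G6, G9 together cover every territory (G1 ∪ G5 ∪ G6 ∪ G9 = {1, 2, 3, 4, 5, 6, 7}); total cost 2 + 3 + 14 + 14 = 33.
The greedy pick G1, G2, G6, G9 costs 34; no covering selection beats 33.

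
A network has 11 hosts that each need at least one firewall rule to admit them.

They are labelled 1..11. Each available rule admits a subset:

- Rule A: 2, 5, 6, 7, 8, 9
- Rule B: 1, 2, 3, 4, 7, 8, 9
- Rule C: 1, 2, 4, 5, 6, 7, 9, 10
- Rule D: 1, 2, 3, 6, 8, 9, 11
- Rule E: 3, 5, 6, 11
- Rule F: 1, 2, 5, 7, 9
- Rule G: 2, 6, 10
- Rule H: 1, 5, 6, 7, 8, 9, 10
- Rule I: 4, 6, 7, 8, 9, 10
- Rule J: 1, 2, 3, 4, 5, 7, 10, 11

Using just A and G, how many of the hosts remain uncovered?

Union of A, G = {2, 5, 6, 7, 8, 9, 10}.
Not covered: 1, 3, 4, 11 — 4 hosts.

4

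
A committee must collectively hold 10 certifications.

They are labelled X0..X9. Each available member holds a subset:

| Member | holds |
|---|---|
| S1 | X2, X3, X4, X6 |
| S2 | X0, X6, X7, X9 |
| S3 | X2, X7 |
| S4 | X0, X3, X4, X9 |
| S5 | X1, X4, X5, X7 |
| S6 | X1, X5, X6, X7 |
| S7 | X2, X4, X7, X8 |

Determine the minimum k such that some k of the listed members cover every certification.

Take {S4, S6, S7}. Their union is {X0, X1, X2, X3, X4, X5, X6, X7, X8, X9}, which is all 10 certifications.
Each member has at most 4 certifications, and 2·4 = 8 < 10 — so at least 3 members are needed, and 3 is optimal.

3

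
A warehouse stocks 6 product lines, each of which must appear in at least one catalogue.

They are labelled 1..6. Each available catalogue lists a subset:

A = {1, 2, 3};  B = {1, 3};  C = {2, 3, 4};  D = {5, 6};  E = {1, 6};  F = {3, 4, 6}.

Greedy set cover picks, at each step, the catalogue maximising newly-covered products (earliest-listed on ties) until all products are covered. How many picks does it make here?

3

Greedy: pick A (covers 3 new) → pick D (covers 2 new) → pick C (covers 1 new). Total picks: 3.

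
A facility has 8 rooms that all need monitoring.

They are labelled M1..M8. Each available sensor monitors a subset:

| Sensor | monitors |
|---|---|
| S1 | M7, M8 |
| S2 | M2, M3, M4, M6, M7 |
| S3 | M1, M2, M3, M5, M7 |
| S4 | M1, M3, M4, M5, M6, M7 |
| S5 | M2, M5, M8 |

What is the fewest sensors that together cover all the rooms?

Take {S4, S5}. Their union is {M1, M2, M3, M4, M5, M6, M7, M8}, which is all 8 rooms.
No single sensor has all 8 rooms (the largest, S4, has 6), so 2 is optimal.

2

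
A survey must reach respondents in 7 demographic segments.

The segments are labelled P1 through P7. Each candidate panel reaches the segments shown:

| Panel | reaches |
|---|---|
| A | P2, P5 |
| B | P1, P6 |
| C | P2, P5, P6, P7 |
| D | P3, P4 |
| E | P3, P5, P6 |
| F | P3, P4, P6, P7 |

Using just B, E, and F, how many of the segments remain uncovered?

Union of B, E, F = {P1, P3, P4, P5, P6, P7}.
Not covered: P2 — 1 segment.

1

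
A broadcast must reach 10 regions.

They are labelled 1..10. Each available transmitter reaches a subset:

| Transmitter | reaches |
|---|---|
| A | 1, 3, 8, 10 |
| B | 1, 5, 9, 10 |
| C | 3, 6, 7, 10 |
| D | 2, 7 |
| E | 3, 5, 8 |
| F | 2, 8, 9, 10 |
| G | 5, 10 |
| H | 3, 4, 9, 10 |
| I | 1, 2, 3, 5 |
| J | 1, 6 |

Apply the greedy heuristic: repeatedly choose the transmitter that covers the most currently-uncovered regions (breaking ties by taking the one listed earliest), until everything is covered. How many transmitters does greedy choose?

Greedy: pick A (covers 4 new) → pick B (covers 2 new) → pick C (covers 2 new) → pick D (covers 1 new) → pick H (covers 1 new). Total picks: 5.
(The true minimum cover uses only 4 transmitters, so greedy is not optimal here.)

5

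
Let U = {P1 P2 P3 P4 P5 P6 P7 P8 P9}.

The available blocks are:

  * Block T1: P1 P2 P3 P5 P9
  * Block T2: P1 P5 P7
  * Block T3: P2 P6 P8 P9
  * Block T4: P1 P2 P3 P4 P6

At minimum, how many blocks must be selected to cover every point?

T2 and T3 and T4 together: T2 ∪ T3 ∪ T4 = {P1, P2, P3, P4, P5, P6, P7, P8, P9} — every point is covered.
Only T4 contains P4, so T4 is forced; the remaining 4 points need at least 2 more blocks (each remaining block adds at most 2) — so at least 3 blocks are needed, and 3 is optimal.

3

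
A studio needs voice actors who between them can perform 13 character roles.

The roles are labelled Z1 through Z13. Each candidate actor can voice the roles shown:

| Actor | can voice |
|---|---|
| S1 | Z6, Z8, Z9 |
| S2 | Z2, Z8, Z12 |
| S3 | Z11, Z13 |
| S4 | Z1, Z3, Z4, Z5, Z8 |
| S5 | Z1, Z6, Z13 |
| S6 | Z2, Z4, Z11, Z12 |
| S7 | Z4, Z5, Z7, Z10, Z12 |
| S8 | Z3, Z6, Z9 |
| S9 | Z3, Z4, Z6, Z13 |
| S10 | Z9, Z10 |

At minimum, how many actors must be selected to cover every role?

5

S1 and S4 and S6 and S7 and S9 together: S1 ∪ S4 ∪ S6 ∪ S7 ∪ S9 = {Z1, Z2, Z3, Z4, Z5, Z6, Z7, Z8, Z9, Z10, Z11, Z12, Z13} — every role is covered.
No 4 of the 10 actors cover everything (all 210 combinations miss at least one role), so 5 is optimal.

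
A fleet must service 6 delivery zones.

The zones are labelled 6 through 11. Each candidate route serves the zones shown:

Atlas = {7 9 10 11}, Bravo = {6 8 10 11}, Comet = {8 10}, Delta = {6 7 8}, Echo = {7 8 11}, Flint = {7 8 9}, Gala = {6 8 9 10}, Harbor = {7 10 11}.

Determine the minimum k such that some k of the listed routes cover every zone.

2

Take {Atlas, Bravo}. Their union is {6, 7, 8, 9, 10, 11}, which is all 6 zones.
No single route has all 6 zones (the largest, Atlas, has 4), so 2 is optimal.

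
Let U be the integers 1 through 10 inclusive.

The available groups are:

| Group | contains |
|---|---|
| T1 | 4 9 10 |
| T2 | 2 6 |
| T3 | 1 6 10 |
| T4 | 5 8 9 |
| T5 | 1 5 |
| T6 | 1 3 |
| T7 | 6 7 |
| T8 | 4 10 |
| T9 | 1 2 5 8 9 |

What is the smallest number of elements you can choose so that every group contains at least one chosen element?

4

The 4 elements {3, 4, 5, 6} hit every group.
The groups T2, T4, T6, T8 are pairwise disjoint, so any hitting set needs a separate element for each — at least 4. Hence 4 is optimal.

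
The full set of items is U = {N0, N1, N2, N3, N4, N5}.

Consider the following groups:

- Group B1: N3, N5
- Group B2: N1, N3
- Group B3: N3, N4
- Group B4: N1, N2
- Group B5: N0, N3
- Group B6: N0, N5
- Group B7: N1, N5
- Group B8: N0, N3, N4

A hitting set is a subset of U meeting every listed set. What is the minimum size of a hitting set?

3

Take H = {N1, N3, N5}. Each listed group contains at least one of these, so H is a hitting set of size 3.
The groups B3, B4, B6 are pairwise disjoint, so any hitting set needs a separate item for each — at least 3. Hence 3 is optimal.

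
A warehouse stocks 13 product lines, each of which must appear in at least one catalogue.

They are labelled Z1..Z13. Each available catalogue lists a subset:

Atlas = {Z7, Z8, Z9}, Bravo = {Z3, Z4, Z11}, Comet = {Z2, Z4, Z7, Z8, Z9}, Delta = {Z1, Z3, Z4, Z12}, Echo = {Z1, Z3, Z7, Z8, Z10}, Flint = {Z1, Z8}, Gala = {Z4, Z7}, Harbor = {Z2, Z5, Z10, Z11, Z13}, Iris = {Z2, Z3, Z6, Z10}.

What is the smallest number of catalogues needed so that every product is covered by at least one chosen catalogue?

Atlas and Delta and Harbor and Iris together: Atlas ∪ Delta ∪ Harbor ∪ Iris = {Z1, Z2, Z3, Z4, Z5, Z6, Z7, Z8, Z9, Z10, Z11, Z12, Z13} — every product is covered.
Only Iris contains Z6, so Iris is forced; the remaining 9 products need at least 3 more catalogues (each remaining catalogue adds at most 4) — so at least 4 catalogues are needed, and 4 is optimal.

4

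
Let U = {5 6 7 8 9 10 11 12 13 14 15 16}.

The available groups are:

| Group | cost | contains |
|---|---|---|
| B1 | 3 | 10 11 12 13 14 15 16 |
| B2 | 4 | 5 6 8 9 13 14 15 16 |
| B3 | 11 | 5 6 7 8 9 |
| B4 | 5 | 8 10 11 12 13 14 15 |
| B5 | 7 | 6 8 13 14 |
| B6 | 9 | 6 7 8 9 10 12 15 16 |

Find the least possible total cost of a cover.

B1, B3 together cover every element (B1 ∪ B3 = {5, 6, 7, 8, 9, 10, 11, 12, 13, 14, 15, 16}); total cost 3 + 11 = 14.
The greedy pick B1, B2, B6 costs 16; no covering selection beats 14.

14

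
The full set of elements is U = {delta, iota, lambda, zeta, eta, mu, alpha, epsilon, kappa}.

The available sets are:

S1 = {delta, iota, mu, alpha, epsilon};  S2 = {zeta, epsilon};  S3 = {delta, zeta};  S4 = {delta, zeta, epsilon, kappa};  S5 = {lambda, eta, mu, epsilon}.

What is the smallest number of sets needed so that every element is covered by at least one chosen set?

3

Take {S1, S4, S5}. Their union is {delta, iota, lambda, zeta, eta, mu, alpha, epsilon, kappa}, which is all 9 elements.
Only S1 contains iota, so S1 is forced; the remaining 4 elements need at least 2 more sets (each remaining set adds at most 2) — so at least 3 sets are needed, and 3 is optimal.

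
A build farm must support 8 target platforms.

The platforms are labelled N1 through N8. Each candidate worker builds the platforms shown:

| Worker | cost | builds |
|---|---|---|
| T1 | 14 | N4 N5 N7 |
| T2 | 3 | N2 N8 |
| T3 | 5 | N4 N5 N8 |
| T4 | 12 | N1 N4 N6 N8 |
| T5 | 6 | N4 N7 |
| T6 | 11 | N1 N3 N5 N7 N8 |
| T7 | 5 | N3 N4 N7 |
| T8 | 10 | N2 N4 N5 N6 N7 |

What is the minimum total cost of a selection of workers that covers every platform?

21

T6, T8 together cover every platform (T6 ∪ T8 = {N1, N2, N3, N4, N5, N6, N7, N8}); total cost 11 + 10 = 21.
The greedy pick T2, T7, T3, T4 costs 25; no covering selection beats 21.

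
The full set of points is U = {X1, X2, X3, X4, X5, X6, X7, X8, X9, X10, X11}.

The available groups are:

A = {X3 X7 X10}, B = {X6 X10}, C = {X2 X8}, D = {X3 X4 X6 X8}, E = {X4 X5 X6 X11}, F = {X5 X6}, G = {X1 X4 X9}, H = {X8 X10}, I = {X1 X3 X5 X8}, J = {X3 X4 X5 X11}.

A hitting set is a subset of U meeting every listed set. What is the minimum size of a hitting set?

4

Take T = {X3, X4, X6, X8}. Each listed group contains at least one of these, so T is a hitting set of size 4.
The groups A, C, F, G are pairwise disjoint, so any hitting set needs a separate point for each — at least 4. Hence 4 is optimal.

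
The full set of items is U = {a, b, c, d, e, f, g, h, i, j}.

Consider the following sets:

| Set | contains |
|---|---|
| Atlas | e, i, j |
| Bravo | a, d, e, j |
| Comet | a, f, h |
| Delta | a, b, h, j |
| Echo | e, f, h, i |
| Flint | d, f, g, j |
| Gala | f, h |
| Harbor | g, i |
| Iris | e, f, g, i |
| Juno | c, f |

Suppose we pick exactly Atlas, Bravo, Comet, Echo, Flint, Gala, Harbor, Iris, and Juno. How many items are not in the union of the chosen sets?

Union of Atlas, Bravo, Comet, Echo, Flint, Gala, Harbor, Iris, Juno = {a, c, d, e, f, g, h, i, j}.
Not covered: b — 1 item.

1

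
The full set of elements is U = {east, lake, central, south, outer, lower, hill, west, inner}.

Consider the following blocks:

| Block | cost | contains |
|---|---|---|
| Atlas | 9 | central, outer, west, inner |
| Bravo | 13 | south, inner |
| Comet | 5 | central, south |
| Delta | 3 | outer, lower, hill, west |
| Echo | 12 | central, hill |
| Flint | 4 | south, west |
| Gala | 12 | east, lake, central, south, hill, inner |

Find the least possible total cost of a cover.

15

Delta, Gala together cover every element (Delta ∪ Gala = {east, lake, central, south, outer, lower, hill, west, inner}); total cost 3 + 12 = 15.
No covering selection has total cost below 15.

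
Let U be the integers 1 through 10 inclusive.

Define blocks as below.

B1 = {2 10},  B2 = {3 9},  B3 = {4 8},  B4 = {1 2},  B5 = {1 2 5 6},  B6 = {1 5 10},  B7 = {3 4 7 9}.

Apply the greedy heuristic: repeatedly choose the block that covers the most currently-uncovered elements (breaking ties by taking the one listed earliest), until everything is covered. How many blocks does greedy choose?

4

Greedy: pick B5 (covers 4 new) → pick B7 (covers 4 new) → pick B1 (covers 1 new) → pick B3 (covers 1 new). Total picks: 4.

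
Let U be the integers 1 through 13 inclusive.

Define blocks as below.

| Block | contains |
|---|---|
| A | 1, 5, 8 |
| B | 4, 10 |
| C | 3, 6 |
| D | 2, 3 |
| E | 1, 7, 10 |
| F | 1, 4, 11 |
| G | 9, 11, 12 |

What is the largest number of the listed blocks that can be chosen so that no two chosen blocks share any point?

4

A, B, C, G are pairwise disjoint (A={1,5,8}; B={4,10}; C={3,6}; G={9,11,12}).
Every remaining block overlaps one of these, and no 5 of the listed blocks are pairwise disjoint, so 4 is the maximum.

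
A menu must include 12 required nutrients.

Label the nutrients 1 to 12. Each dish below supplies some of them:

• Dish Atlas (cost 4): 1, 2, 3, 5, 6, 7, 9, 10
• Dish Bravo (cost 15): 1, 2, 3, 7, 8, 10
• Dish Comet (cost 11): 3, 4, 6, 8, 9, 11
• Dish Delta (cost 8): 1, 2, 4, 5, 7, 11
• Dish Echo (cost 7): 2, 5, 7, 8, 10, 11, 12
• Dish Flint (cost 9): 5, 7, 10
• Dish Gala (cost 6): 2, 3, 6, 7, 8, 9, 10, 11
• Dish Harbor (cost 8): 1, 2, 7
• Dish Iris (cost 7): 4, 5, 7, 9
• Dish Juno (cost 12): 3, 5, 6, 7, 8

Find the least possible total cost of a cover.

18

Atlas, Echo, Iris together cover every nutrient (Atlas ∪ Echo ∪ Iris = {1, 2, 3, 4, 5, 6, 7, 8, 9, 10, 11, 12}); total cost 4 + 7 + 7 = 18.
No covering selection has total cost below 18.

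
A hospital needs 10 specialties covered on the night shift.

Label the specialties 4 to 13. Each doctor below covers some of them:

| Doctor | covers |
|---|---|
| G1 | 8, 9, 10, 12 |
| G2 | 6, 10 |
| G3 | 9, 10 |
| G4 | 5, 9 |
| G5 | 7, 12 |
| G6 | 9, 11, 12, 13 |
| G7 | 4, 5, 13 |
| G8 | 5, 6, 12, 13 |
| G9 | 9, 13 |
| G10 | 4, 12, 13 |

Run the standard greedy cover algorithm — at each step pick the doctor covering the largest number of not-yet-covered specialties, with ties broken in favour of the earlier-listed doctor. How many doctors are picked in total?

5

Greedy: pick G1 (covers 4 new) → pick G7 (covers 3 new) → pick G2 (covers 1 new) → pick G5 (covers 1 new) → pick G6 (covers 1 new). Total picks: 5.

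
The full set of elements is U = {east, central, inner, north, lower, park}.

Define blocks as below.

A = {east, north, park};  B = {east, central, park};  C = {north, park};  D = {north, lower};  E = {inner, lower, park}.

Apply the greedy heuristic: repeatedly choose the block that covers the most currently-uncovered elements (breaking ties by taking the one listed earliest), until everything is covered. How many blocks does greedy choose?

3

Greedy: pick A (covers 3 new) → pick E (covers 2 new) → pick B (covers 1 new). Total picks: 3.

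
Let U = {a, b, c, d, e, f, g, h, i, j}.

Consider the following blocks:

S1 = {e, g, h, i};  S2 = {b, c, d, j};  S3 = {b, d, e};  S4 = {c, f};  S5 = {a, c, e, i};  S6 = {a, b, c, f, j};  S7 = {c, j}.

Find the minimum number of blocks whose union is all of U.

S1 and S2 and S6 together: S1 ∪ S2 ∪ S6 = {a, b, c, d, e, f, g, h, i, j} — every item is covered.
Only S1 contains g, so S1 is forced; the remaining 6 items need at least 2 more blocks (each remaining block adds at most 5) — so at least 3 blocks are needed, and 3 is optimal.

3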